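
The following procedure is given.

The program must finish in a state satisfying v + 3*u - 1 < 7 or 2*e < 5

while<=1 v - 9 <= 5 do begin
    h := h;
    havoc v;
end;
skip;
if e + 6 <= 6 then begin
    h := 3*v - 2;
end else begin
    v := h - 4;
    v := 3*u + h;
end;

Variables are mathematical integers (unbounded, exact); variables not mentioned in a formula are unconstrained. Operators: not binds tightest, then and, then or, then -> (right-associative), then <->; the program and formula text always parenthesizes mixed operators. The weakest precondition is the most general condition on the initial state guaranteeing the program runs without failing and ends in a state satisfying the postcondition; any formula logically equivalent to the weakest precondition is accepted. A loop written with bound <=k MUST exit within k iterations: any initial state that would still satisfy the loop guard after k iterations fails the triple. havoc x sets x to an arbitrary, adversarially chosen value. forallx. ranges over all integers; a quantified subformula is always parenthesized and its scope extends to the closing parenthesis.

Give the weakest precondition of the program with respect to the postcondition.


Working backward. After the program, the postcondition v + 3*u - 1 < 7 or 2*e < 5 must hold; in canonical form it is 3*u + v < 8 or 2*e < 5.
Then branch requires 3*u + v < 8 or 2*e < 5; else branch requires h + 6*u < 8 or 2*e < 5.
Before the if: (e <= 0 -> (3*u + v < 8 or 2*e < 5)) and ((not (e <= 0)) -> (h + 6*u < 8 or 2*e < 5))
Before skip: (e <= 0 -> (3*u + v < 8 or 2*e < 5)) and ((not (e <= 0)) -> (h + 6*u < 8 or 2*e < 5))
Before the loop (bound <=1), unroll the exhaustion recursion (WP_0 = exit-now case; WP_j = one more guarded iteration, up to j = 1):
  WP_0: (not (v <= 14)) and (e <= 0 -> (3*u + v < 8 or 2*e < 5)) and ((not (e <= 0)) -> (h + 6*u < 8 or 2*e < 5))
  WP_1: (v <= 14 -> (forall v_1. ((not (v_1 <= 14)) and (e <= 0 -> (3*u + v_1 < 8 or 2*e < 5)) and ((not (e <= 0)) -> (h + 6*u < 8 or 2*e < 5))))) and ((not (v <= 14)) -> ((e <= 0 -> (3*u + v < 8 or 2*e < 5)) and ((not (e <= 0)) -> (h + 6*u < 8 or 2*e < 5))))
So before the loop: (v <= 14 -> (forall v_1. ((not (v_1 <= 14)) and (e <= 0 -> (3*u + v_1 < 8 or 2*e < 5)) and ((not (e <= 0)) -> (h + 6*u < 8 or 2*e < 5))))) and ((not (v <= 14)) -> ((e <= 0 -> (3*u + v < 8 or 2*e < 5)) and ((not (e <= 0)) -> (h + 6*u < 8 or 2*e < 5))))
Answer: WP = (v <= 14 -> (forall v_1. ((not (v_1 <= 14)) and (e <= 0 -> (3*u + v_1 < 8 or 2*e < 5)) and ((not (e <= 0)) -> (h + 6*u < 8 or 2*e < 5))))) and ((not (v <= 14)) -> ((e <= 0 -> (3*u + v < 8 or 2*e < 5)) and ((not (e <= 0)) -> (h + 6*u < 8 or 2*e < 5))))


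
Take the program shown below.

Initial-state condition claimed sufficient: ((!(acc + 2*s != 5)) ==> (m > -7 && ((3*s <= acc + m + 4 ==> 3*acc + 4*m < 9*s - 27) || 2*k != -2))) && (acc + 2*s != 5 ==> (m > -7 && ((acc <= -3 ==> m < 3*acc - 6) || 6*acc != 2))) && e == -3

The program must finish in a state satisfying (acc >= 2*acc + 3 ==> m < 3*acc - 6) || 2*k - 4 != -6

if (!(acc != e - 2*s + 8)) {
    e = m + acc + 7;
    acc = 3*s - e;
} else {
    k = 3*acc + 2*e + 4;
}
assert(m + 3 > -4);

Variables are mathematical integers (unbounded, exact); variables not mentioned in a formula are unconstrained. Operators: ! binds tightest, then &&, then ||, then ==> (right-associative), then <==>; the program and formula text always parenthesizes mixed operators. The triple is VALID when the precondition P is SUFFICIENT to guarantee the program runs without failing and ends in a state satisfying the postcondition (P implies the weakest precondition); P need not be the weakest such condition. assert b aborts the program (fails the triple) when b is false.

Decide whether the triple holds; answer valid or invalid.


Working backward. After the program, the postcondition (acc >= 2*acc + 3 ==> m < 3*acc - 6) || 2*k - 4 != -6 must hold; in canonical form it is (acc <= -3 ==> m < 3*acc - 6) || 2*k != -2.
Before assert m + 3 > -4: m > -7 && ((acc <= -3 ==> m < 3*acc - 6) || 2*k != -2)
Then branch requires m > -7 && ((3*s <= acc + m + 4 ==> 3*acc + 4*m < 9*s - 27) || 2*k != -2); else branch requires m > -7 && ((acc <= -3 ==> m < 3*acc - 6) || 6*acc + 4*e != -10).
Before the if: ((!(acc + 2*s != e + 8)) ==> (m > -7 && ((3*s <= acc + m + 4 ==> 3*acc + 4*m < 9*s - 27) || 2*k != -2))) && (acc + 2*s != e + 8 ==> (m > -7 && ((acc <= -3 ==> m < 3*acc - 6) || 6*acc + 4*e != -10)))
The weakest precondition is ((!(acc + 2*s != e + 8)) ==> (m > -7 && ((3*s <= acc + m + 4 ==> 3*acc + 4*m < 9*s - 27) || 2*k != -2))) && (acc + 2*s != e + 8 ==> (m > -7 && ((acc <= -3 ==> m < 3*acc - 6) || 6*acc + 4*e != -10))).
Check whether ((!(acc + 2*s != 5)) ==> (m > -7 && ((3*s <= acc + m + 4 ==> 3*acc + 4*m < 9*s - 27) || 2*k != -2))) && (acc + 2*s != 5 ==> (m > -7 && ((acc <= -3 ==> m < 3*acc - 6) || 6*acc != 2))) && e == -3 implies it.
Every state satisfying the precondition satisfies the weakest precondition: the implication holds.
Answer: valid


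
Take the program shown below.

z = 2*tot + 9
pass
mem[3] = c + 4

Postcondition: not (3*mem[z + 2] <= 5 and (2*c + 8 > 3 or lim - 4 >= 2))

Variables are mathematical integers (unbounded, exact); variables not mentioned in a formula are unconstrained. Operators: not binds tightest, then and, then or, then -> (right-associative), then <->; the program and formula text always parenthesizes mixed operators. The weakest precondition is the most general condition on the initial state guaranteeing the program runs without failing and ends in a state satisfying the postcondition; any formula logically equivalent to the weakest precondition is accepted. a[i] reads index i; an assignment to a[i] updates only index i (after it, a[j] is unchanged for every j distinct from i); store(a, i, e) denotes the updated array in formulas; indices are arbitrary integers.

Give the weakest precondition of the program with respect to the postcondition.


Working backward. After the program, the postcondition not (3*mem[z + 2] <= 5 and (2*c + 8 > 3 or lim - 4 >= 2)) must hold; in canonical form it is not (3*mem[z + 2] <= 5 and (2*c > -5 or lim >= 6)).
Before mem[3] := c + 4: not (3*store(mem, 3, c + 4)[z + 2] <= 5 and (2*c > -5 or lim >= 6))
Before skip: not (3*store(mem, 3, c + 4)[z + 2] <= 5 and (2*c > -5 or lim >= 6))
Before z := 2*tot + 9: not (3*store(mem, 3, c + 4)[2*tot + 11] <= 5 and (2*c > -5 or lim >= 6))
Answer: WP = not (3*store(mem, 3, c + 4)[2*tot + 11] <= 5 and (2*c > -5 or lim >= 6))


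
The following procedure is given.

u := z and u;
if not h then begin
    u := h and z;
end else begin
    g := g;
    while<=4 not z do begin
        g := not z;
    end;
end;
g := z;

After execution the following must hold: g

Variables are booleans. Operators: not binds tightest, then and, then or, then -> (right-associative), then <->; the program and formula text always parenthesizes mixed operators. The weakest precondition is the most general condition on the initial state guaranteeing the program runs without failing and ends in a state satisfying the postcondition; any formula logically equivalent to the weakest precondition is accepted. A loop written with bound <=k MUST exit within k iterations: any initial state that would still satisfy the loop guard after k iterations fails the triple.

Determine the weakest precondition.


Working backward. After the program, g must hold.
Before g := z: z
Then branch requires z; else branch requires (not z) -> ((not z) -> ((not z) -> ((not z) -> z))).
Before the if: ((not h) -> z) and (h -> ((not z) -> ((not z) -> ((not z) -> ((not z) -> z)))))
Before u := z and u: ((not h) -> z) and (h -> ((not z) -> ((not z) -> ((not z) -> ((not z) -> z)))))
Answer: WP = ((not h) -> z) and (h -> ((not z) -> ((not z) -> ((not z) -> ((not z) -> z)))))


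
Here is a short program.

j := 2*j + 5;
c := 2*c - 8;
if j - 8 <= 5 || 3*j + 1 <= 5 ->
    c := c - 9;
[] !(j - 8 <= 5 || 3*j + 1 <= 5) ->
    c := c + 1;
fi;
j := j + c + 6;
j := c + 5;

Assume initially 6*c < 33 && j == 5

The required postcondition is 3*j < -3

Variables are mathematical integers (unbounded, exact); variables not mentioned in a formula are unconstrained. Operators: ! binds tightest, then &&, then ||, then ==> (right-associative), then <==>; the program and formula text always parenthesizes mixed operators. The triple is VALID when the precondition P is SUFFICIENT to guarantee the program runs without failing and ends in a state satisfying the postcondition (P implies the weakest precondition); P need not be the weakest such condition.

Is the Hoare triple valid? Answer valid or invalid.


Working backward. After the program, 3*j < -3 must hold.
Before j := c + 5: 3*c < -18
Before j := j + c + 6: 3*c < -18
Then branch requires 3*c < 9; else branch requires 3*c < -21.
Before the if: ((j <= 13 || 3*j <= 4) ==> 3*c < 9) && ((!(j <= 13 || 3*j <= 4)) ==> 3*c < -21)
Before c := 2*c - 8: ((j <= 13 || 3*j <= 4) ==> 6*c < 33) && ((!(j <= 13 || 3*j <= 4)) ==> 6*c < 3)
Before j := 2*j + 5: ((2*j <= 8 || 6*j <= -11) ==> 6*c < 33) && ((!(2*j <= 8 || 6*j <= -11)) ==> 6*c < 3)
The weakest precondition is ((2*j <= 8 || 6*j <= -11) ==> 6*c < 33) && ((!(2*j <= 8 || 6*j <= -11)) ==> 6*c < 3).
Check whether 6*c < 33 && j == 5 implies it.
Countermodel: at the initial state c = 1, j = 5, the precondition holds but the weakest precondition fails.
Answer: invalid


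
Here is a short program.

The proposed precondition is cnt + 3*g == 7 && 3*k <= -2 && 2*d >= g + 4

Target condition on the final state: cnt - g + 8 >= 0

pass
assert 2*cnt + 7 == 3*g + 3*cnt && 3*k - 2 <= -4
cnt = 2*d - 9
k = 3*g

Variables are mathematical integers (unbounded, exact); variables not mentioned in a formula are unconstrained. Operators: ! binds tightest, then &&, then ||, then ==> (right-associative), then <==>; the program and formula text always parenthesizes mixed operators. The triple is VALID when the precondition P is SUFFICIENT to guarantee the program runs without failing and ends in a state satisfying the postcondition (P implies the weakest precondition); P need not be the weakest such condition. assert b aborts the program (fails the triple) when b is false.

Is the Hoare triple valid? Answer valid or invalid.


Working backward. After the program, the postcondition cnt - g + 8 >= 0 must hold; in canonical form it is cnt >= g - 8.
Before k := 3*g: cnt >= g - 8
Before cnt := 2*d - 9: 2*d >= g + 1
Before assert 2*cnt + 7 == 3*g + 3*cnt && 3*k - 2 <= -4: cnt + 3*g == 7 && 3*k <= -2 && 2*d >= g + 1
Before skip: cnt + 3*g == 7 && 3*k <= -2 && 2*d >= g + 1
The weakest precondition is cnt + 3*g == 7 && 3*k <= -2 && 2*d >= g + 1.
Check whether cnt + 3*g == 7 && 3*k <= -2 && 2*d >= g + 4 implies it.
Every state satisfying the precondition satisfies the weakest precondition: the implication holds.
Answer: valid


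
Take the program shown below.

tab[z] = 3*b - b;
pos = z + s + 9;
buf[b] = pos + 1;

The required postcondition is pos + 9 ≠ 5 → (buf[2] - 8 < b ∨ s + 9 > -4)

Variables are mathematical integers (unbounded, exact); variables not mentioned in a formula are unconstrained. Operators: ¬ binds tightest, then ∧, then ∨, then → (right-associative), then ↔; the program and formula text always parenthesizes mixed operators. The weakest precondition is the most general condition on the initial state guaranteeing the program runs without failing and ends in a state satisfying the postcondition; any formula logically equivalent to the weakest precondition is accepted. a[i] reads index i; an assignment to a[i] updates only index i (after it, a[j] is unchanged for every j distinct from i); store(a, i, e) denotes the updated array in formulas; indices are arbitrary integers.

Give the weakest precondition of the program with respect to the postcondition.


Working backward. After the program, the postcondition pos + 9 ≠ 5 → (buf[2] - 8 < b ∨ s + 9 > -4) must hold; in canonical form it is pos ≠ -4 → (buf[2] < b + 8 ∨ s > -13).
Before buf[b] := pos + 1: pos ≠ -4 → (store(buf, b, pos + 1)[2] < b + 8 ∨ s > -13)
Before pos := z + s + 9: s + z ≠ -13 → (store(buf, b, s + z + 10)[2] < b + 8 ∨ s > -13)
Before tab[z] := 3*b - b: s + z ≠ -13 → (store(buf, b, s + z + 10)[2] < b + 8 ∨ s > -13)
Answer: WP = s + z ≠ -13 → (store(buf, b, s + z + 10)[2] < b + 8 ∨ s > -13)


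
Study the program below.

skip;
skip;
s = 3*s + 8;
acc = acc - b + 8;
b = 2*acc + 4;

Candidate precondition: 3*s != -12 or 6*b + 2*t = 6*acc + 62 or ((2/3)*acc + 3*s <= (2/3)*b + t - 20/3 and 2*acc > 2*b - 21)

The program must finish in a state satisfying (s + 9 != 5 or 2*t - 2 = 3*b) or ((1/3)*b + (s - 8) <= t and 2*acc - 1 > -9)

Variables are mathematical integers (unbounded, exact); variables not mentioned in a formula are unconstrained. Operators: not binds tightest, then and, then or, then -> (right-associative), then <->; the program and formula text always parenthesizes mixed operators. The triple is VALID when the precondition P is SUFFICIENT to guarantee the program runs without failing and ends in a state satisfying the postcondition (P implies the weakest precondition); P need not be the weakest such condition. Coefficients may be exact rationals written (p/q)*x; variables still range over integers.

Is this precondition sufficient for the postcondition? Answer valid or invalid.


Working backward. After the program, the postcondition (s + 9 != 5 or 2*t - 2 = 3*b) or ((1/3)*b + (s - 8) <= t and 2*acc - 1 > -9) must hold; in canonical form it is s != -4 or 2*t = 3*b + 2 or ((1/3)*b + s <= t + 8 and 2*acc > -8).
Before b := 2*acc + 4: s != -4 or 2*t = 6*acc + 14 or ((2/3)*acc + s <= t + 20/3 and 2*acc > -8)
Before acc := acc - b + 8: s != -4 or 6*b + 2*t = 6*acc + 62 or ((2/3)*acc + s <= (2/3)*b + t + 4/3 and 2*acc > 2*b - 24)
Before s := 3*s + 8: 3*s != -12 or 6*b + 2*t = 6*acc + 62 or ((2/3)*acc + 3*s <= (2/3)*b + t - 20/3 and 2*acc > 2*b - 24)
Before skip: 3*s != -12 or 6*b + 2*t = 6*acc + 62 or ((2/3)*acc + 3*s <= (2/3)*b + t - 20/3 and 2*acc > 2*b - 24)
Before skip: 3*s != -12 or 6*b + 2*t = 6*acc + 62 or ((2/3)*acc + 3*s <= (2/3)*b + t - 20/3 and 2*acc > 2*b - 24)
The weakest precondition is 3*s != -12 or 6*b + 2*t = 6*acc + 62 or ((2/3)*acc + 3*s <= (2/3)*b + t - 20/3 and 2*acc > 2*b - 24).
Check whether 3*s != -12 or 6*b + 2*t = 6*acc + 62 or ((2/3)*acc + 3*s <= (2/3)*b + t - 20/3 and 2*acc > 2*b - 21) implies it.
Every state satisfying the precondition satisfies the weakest precondition: the implication holds.
Answer: valid


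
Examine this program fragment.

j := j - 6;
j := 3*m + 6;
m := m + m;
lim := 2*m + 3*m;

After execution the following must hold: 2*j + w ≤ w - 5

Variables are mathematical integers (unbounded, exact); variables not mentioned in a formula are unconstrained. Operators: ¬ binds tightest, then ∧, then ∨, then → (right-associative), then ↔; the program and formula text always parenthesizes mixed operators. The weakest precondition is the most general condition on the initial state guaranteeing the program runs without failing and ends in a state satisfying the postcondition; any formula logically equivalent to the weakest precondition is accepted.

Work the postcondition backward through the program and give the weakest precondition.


Working backward. After the program, the postcondition 2*j + w ≤ w - 5 must hold; in canonical form it is 2*j ≤ -5.
Before lim := 2*m + 3*m: 2*j ≤ -5
Before m := m + m: 2*j ≤ -5
Before j := 3*m + 6: 6*m ≤ -17
Before j := j - 6: 6*m ≤ -17
Answer: WP = 6*m ≤ -17


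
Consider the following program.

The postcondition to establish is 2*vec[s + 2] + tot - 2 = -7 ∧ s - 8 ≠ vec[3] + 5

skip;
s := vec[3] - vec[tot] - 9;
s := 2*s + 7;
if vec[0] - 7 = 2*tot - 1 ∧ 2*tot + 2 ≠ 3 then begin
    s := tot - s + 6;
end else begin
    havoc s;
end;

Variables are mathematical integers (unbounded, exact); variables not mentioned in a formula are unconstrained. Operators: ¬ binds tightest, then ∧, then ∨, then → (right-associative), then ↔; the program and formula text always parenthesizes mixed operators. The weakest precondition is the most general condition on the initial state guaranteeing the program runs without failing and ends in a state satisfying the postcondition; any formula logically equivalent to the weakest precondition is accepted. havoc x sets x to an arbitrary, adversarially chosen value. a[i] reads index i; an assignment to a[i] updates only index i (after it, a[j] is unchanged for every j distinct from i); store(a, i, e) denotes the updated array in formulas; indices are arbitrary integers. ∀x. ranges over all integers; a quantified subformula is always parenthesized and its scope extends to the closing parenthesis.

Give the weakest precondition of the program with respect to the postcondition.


Working backward. After the program, the postcondition 2*vec[s + 2] + tot - 2 = -7 ∧ s - 8 ≠ vec[3] + 5 must hold; in canonical form it is 2*vec[s + 2] + tot = -5 ∧ s ≠ vec[3] + 13.
Then branch requires 2*vec[-s + tot + 8] + tot = -5 ∧ tot ≠ vec[3] + s + 7; else branch requires ∀s_1. (2*vec[s_1 + 2] + tot = -5 ∧ s_1 ≠ vec[3] + 13).
Before the if: ((vec[0] = 2*tot + 6 ∧ 2*tot ≠ 1) → (2*vec[-s + tot + 8] + tot = -5 ∧ tot ≠ vec[3] + s + 7)) ∧ ((¬(vec[0] = 2*tot + 6 ∧ 2*tot ≠ 1)) → (∀s_1. (2*vec[s_1 + 2] + tot = -5 ∧ s_1 ≠ vec[3] + 13)))
Before s := 2*s + 7: ((vec[0] = 2*tot + 6 ∧ 2*tot ≠ 1) → (2*vec[-2*s + tot + 1] + tot = -5 ∧ tot ≠ vec[3] + 2*s + 14)) ∧ ((¬(vec[0] = 2*tot + 6 ∧ 2*tot ≠ 1)) → (∀s_1. (2*vec[s_1 + 2] + tot = -5 ∧ s_1 ≠ vec[3] + 13)))
Before s := vec[3] - vec[tot] - 9: ((vec[0] = 2*tot + 6 ∧ 2*tot ≠ 1) → (2*vec[-2*vec[3] + 2*vec[tot] + tot + 19] + tot = -5 ∧ 2*vec[tot] + tot ≠ 3*vec[3] - 4)) ∧ ((¬(vec[0] = 2*tot + 6 ∧ 2*tot ≠ 1)) → (∀s_1. (2*vec[s_1 + 2] + tot = -5 ∧ s_1 ≠ vec[3] + 13)))
Before skip: ((vec[0] = 2*tot + 6 ∧ 2*tot ≠ 1) → (2*vec[-2*vec[3] + 2*vec[tot] + tot + 19] + tot = -5 ∧ 2*vec[tot] + tot ≠ 3*vec[3] - 4)) ∧ ((¬(vec[0] = 2*tot + 6 ∧ 2*tot ≠ 1)) → (∀s_1. (2*vec[s_1 + 2] + tot = -5 ∧ s_1 ≠ vec[3] + 13)))
Answer: WP = ((vec[0] = 2*tot + 6 ∧ 2*tot ≠ 1) → (2*vec[-2*vec[3] + 2*vec[tot] + tot + 19] + tot = -5 ∧ 2*vec[tot] + tot ≠ 3*vec[3] - 4)) ∧ ((¬(vec[0] = 2*tot + 6 ∧ 2*tot ≠ 1)) → (∀s_1. (2*vec[s_1 + 2] + tot = -5 ∧ s_1 ≠ vec[3] + 13)))


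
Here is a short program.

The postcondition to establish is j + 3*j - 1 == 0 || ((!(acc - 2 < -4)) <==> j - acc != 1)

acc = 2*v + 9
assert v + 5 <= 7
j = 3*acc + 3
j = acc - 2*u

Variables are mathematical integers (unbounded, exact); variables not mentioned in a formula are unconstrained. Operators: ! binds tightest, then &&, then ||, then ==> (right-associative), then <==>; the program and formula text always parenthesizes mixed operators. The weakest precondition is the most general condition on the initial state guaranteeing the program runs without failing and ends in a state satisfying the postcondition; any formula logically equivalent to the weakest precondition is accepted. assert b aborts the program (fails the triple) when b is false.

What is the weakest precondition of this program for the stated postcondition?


Working backward. After the program, the postcondition j + 3*j - 1 == 0 || ((!(acc - 2 < -4)) <==> j - acc != 1) must hold; in canonical form it is 4*j == 1 || ((!(acc < -2)) <==> j != acc + 1).
Before j := acc - 2*u: 4*acc == 8*u + 1 || ((!(acc < -2)) <==> 2*u != -1)
Before j := 3*acc + 3: 4*acc == 8*u + 1 || ((!(acc < -2)) <==> 2*u != -1)
Before assert v + 5 <= 7: v <= 2 && (4*acc == 8*u + 1 || ((!(acc < -2)) <==> 2*u != -1))
Before acc := 2*v + 9: v <= 2 && (8*v == 8*u - 35 || ((!(2*v < -11)) <==> 2*u != -1))
Answer: WP = v <= 2 && (8*v == 8*u - 35 || ((!(2*v < -11)) <==> 2*u != -1))


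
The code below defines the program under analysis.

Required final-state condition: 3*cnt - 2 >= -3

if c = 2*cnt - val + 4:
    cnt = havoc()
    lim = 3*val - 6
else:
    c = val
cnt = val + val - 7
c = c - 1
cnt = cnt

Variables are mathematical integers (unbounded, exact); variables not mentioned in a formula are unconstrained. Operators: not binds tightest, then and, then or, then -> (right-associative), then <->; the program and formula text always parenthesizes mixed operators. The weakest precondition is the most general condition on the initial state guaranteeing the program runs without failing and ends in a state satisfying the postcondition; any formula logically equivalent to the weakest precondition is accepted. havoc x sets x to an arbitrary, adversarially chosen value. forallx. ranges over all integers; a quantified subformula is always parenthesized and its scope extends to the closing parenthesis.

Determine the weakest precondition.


Working backward. After the program, the postcondition 3*cnt - 2 >= -3 must hold; in canonical form it is 3*cnt >= -1.
Before cnt := cnt: 3*cnt >= -1
Before c := c - 1: 3*cnt >= -1
Before cnt := val + val - 7: 6*val >= 20
Then branch requires 6*val >= 20; else branch requires 6*val >= 20.
Before the if: (c + val = 2*cnt + 4 -> 6*val >= 20) and ((not (c + val = 2*cnt + 4)) -> 6*val >= 20)
Answer: WP = (c + val = 2*cnt + 4 -> 6*val >= 20) and ((not (c + val = 2*cnt + 4)) -> 6*val >= 20)


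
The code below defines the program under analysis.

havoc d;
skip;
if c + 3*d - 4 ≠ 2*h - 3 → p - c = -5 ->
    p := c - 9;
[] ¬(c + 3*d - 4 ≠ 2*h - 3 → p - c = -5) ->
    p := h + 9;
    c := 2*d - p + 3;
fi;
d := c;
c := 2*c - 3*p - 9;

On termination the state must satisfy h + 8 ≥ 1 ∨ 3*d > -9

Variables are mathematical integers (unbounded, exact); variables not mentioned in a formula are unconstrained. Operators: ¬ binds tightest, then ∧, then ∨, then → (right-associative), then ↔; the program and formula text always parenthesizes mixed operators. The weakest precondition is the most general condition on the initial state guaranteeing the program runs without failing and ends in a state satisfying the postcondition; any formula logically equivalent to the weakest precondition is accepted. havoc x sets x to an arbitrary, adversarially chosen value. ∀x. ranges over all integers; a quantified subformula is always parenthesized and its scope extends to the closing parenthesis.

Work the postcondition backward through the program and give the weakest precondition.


Working backward. After the program, the postcondition h + 8 ≥ 1 ∨ 3*d > -9 must hold; in canonical form it is h ≥ -7 ∨ 3*d > -9.
Before c := 2*c - 3*p - 9: h ≥ -7 ∨ 3*d > -9
Before d := c: h ≥ -7 ∨ 3*c > -9
Then branch requires h ≥ -7 ∨ 3*c > -9; else branch requires h ≥ -7 ∨ 6*d > 3*h + 9.
Before the if: ((c + 3*d ≠ 2*h + 1 → p = c - 5) → (h ≥ -7 ∨ 3*c > -9)) ∧ ((¬(c + 3*d ≠ 2*h + 1 → p = c - 5)) → (h ≥ -7 ∨ 6*d > 3*h + 9))
Before skip: ((c + 3*d ≠ 2*h + 1 → p = c - 5) → (h ≥ -7 ∨ 3*c > -9)) ∧ ((¬(c + 3*d ≠ 2*h + 1 → p = c - 5)) → (h ≥ -7 ∨ 6*d > 3*h + 9))
Before havoc d: ∀d_1. (((c + 3*d_1 ≠ 2*h + 1 → p = c - 5) → (h ≥ -7 ∨ 3*c > -9)) ∧ ((¬(c + 3*d_1 ≠ 2*h + 1 → p = c - 5)) → (h ≥ -7 ∨ 6*d_1 > 3*h + 9)))
Answer: WP = ∀d_1. (((c + 3*d_1 ≠ 2*h + 1 → p = c - 5) → (h ≥ -7 ∨ 3*c > -9)) ∧ ((¬(c + 3*d_1 ≠ 2*h + 1 → p = c - 5)) → (h ≥ -7 ∨ 6*d_1 > 3*h + 9)))


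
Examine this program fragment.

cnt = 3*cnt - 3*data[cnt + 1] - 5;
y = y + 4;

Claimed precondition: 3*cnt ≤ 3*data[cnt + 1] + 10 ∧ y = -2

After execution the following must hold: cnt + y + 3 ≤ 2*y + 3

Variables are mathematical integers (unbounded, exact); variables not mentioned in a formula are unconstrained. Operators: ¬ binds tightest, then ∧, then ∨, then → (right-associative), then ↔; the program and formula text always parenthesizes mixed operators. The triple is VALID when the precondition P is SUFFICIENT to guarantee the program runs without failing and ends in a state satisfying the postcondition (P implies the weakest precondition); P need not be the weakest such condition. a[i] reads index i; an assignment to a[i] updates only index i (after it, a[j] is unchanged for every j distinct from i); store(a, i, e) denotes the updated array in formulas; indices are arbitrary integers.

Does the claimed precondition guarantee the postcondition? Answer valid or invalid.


Working backward. After the program, the postcondition cnt + y + 3 ≤ 2*y + 3 must hold; in canonical form it is cnt ≤ y.
Before y := y + 4: cnt ≤ y + 4
Before cnt := 3*cnt - 3*data[cnt + 1] - 5: 3*cnt ≤ 3*data[cnt + 1] + y + 9
The weakest precondition is 3*cnt ≤ 3*data[cnt + 1] + y + 9.
Check whether 3*cnt ≤ 3*data[cnt + 1] + 10 ∧ y = -2 implies it.
Countermodel: at the initial state cnt = 0, data = {[1] = -3, elsewhere -3}, y = -2, the precondition holds but the weakest precondition fails.
Answer: invalid


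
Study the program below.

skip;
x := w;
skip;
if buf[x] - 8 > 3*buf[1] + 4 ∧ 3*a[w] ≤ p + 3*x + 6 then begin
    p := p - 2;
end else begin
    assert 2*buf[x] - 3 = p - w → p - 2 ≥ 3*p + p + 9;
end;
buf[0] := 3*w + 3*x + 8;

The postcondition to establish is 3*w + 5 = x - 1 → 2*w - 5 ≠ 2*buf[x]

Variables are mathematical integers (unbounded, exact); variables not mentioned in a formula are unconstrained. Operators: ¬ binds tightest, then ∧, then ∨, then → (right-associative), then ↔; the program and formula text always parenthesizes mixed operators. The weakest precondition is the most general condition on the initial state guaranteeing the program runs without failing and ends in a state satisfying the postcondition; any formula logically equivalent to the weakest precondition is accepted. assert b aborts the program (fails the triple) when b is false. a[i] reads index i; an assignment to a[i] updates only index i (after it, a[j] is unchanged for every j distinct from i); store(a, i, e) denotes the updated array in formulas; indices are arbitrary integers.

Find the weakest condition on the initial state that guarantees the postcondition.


Working backward. After the program, the postcondition 3*w + 5 = x - 1 → 2*w - 5 ≠ 2*buf[x] must hold; in canonical form it is 3*w = x - 6 → 2*w ≠ 2*buf[x] + 5.
Before buf[0] := 3*w + 3*x + 8: 3*w = x - 6 → 2*w ≠ 2*store(buf, 0, 3*w + 3*x + 8)[x] + 5
Then branch requires 3*w = x - 6 → 2*w ≠ 2*store(buf, 0, 3*w + 3*x + 8)[x] + 5; else branch requires (2*buf[x] + w = p + 3 → 3*p ≤ -11) ∧ (3*w = x - 6 → 2*w ≠ 2*store(buf, 0, 3*w + 3*x + 8)[x] + 5).
Before the if: ((buf[x] > 3*buf[1] + 12 ∧ 3*a[w] ≤ p + 3*x + 6) → (3*w = x - 6 → 2*w ≠ 2*store(buf, 0, 3*w + 3*x + 8)[x] + 5)) ∧ ((¬(buf[x] > 3*buf[1] + 12 ∧ 3*a[w] ≤ p + 3*x + 6)) → ((2*buf[x] + w = p + 3 → 3*p ≤ -11) ∧ (3*w = x - 6 → 2*w ≠ 2*store(buf, 0, 3*w + 3*x + 8)[x] + 5)))
Before skip: ((buf[x] > 3*buf[1] + 12 ∧ 3*a[w] ≤ p + 3*x + 6) → (3*w = x - 6 → 2*w ≠ 2*store(buf, 0, 3*w + 3*x + 8)[x] + 5)) ∧ ((¬(buf[x] > 3*buf[1] + 12 ∧ 3*a[w] ≤ p + 3*x + 6)) → ((2*buf[x] + w = p + 3 → 3*p ≤ -11) ∧ (3*w = x - 6 → 2*w ≠ 2*store(buf, 0, 3*w + 3*x + 8)[x] + 5)))
Before x := w: ((buf[w] > 3*buf[1] + 12 ∧ 3*a[w] ≤ p + 3*w + 6) → (2*w = -6 → 2*w ≠ 2*store(buf, 0, 6*w + 8)[w] + 5)) ∧ ((¬(buf[w] > 3*buf[1] + 12 ∧ 3*a[w] ≤ p + 3*w + 6)) → ((2*buf[w] + w = p + 3 → 3*p ≤ -11) ∧ (2*w = -6 → 2*w ≠ 2*store(buf, 0, 6*w + 8)[w] + 5)))
Before skip: ((buf[w] > 3*buf[1] + 12 ∧ 3*a[w] ≤ p + 3*w + 6) → (2*w = -6 → 2*w ≠ 2*store(buf, 0, 6*w + 8)[w] + 5)) ∧ ((¬(buf[w] > 3*buf[1] + 12 ∧ 3*a[w] ≤ p + 3*w + 6)) → ((2*buf[w] + w = p + 3 → 3*p ≤ -11) ∧ (2*w = -6 → 2*w ≠ 2*store(buf, 0, 6*w + 8)[w] + 5)))
Answer: WP = ((buf[w] > 3*buf[1] + 12 ∧ 3*a[w] ≤ p + 3*w + 6) → (2*w = -6 → 2*w ≠ 2*store(buf, 0, 6*w + 8)[w] + 5)) ∧ ((¬(buf[w] > 3*buf[1] + 12 ∧ 3*a[w] ≤ p + 3*w + 6)) → ((2*buf[w] + w = p + 3 → 3*p ≤ -11) ∧ (2*w = -6 → 2*w ≠ 2*store(buf, 0, 6*w + 8)[w] + 5)))


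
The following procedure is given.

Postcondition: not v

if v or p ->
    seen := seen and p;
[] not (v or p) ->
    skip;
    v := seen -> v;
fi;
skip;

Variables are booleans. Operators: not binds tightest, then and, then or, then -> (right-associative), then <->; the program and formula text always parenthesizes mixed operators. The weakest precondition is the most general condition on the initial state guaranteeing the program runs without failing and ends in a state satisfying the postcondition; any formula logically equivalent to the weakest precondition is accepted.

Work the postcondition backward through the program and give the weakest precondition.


Working backward. After the program, not v must hold.
Before skip: not v
Then branch requires not v; else branch requires not (seen -> v).
Before the if: ((v or p) -> (not v)) and ((not (v or p)) -> (not (seen -> v)))
Answer: WP = ((v or p) -> (not v)) and ((not (v or p)) -> (not (seen -> v)))


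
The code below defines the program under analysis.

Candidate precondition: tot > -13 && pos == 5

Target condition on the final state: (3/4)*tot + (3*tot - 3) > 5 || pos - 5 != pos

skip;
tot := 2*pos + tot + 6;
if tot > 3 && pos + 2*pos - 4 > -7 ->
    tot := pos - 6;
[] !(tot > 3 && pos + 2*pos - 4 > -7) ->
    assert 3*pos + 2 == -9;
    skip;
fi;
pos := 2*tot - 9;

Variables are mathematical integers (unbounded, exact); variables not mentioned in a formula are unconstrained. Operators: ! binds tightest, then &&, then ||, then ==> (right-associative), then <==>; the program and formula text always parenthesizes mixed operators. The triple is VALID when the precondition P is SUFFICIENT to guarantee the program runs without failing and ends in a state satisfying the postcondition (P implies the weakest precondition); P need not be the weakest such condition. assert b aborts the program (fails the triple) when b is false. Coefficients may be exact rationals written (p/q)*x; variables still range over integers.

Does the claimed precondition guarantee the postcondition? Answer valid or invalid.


Working backward. After the program, the postcondition (3/4)*tot + (3*tot - 3) > 5 || pos - 5 != pos must hold; in canonical form it is true.
Before pos := 2*tot - 9: true
Then branch requires true; else branch requires 3*pos == -11.
Before the if: (!(tot > 3 && 3*pos > -3)) ==> 3*pos == -11
Before tot := 2*pos + tot + 6: (!(2*pos + tot > -3 && 3*pos > -3)) ==> 3*pos == -11
Before skip: (!(2*pos + tot > -3 && 3*pos > -3)) ==> 3*pos == -11
The weakest precondition is (!(2*pos + tot > -3 && 3*pos > -3)) ==> 3*pos == -11.
Check whether tot > -13 && pos == 5 implies it.
Every state satisfying the precondition satisfies the weakest precondition: the implication holds.
Answer: valid


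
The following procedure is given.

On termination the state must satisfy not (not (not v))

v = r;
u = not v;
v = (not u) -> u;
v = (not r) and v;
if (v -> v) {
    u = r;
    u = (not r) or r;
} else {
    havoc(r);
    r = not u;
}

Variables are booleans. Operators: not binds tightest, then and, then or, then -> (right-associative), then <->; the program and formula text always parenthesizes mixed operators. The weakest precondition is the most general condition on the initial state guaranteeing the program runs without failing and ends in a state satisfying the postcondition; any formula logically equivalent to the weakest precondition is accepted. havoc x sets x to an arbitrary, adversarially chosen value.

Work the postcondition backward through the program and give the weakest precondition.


Working backward. After the program, the postcondition not (not (not v)) must hold; in canonical form it is not v.
Then branch requires not v; else branch requires not v.
Before the if: not v
Before v := (not r) and v: not ((not r) and v)
Before v := (not u) -> u: not ((not r) and ((not u) -> u))
Before u := not v: not ((not r) and (v -> (not v)))
Before v := r: not ((not r) and (r -> (not r)))
Answer: WP = not ((not r) and (r -> (not r)))


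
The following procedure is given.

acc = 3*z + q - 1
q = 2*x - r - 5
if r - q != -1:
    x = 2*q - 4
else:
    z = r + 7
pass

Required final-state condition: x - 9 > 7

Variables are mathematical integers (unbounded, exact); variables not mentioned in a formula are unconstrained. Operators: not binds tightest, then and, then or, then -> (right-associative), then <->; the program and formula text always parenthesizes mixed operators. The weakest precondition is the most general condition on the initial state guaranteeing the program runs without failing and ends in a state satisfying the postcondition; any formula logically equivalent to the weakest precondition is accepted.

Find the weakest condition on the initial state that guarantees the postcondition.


Working backward. After the program, the postcondition x - 9 > 7 must hold; in canonical form it is x > 16.
Before skip: x > 16
Then branch requires 2*q > 20; else branch requires x > 16.
Before the if: (r != q - 1 -> 2*q > 20) and ((not (r != q - 1)) -> x > 16)
Before q := 2*x - r - 5: (2*r != 2*x - 6 -> 4*x > 2*r + 30) and ((not (2*r != 2*x - 6)) -> x > 16)
Before acc := 3*z + q - 1: (2*r != 2*x - 6 -> 4*x > 2*r + 30) and ((not (2*r != 2*x - 6)) -> x > 16)
Answer: WP = (2*r != 2*x - 6 -> 4*x > 2*r + 30) and ((not (2*r != 2*x - 6)) -> x > 16)


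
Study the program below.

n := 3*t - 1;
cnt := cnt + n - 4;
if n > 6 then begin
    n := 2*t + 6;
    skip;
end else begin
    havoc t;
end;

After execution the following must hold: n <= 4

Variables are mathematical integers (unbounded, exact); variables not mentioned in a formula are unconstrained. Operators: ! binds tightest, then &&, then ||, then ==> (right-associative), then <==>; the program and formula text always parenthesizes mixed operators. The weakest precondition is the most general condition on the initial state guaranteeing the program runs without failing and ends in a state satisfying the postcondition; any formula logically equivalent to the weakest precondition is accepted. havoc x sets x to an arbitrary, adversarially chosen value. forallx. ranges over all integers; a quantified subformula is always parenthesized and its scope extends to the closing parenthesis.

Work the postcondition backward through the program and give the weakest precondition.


Working backward. After the program, n <= 4 must hold.
Then branch requires 2*t <= -2; else branch requires n <= 4.
Before the if: (n > 6 ==> 2*t <= -2) && ((!(n > 6)) ==> n <= 4)
Before cnt := cnt + n - 4: (n > 6 ==> 2*t <= -2) && ((!(n > 6)) ==> n <= 4)
Before n := 3*t - 1: (3*t > 7 ==> 2*t <= -2) && ((!(3*t > 7)) ==> 3*t <= 5)
Answer: WP = (3*t > 7 ==> 2*t <= -2) && ((!(3*t > 7)) ==> 3*t <= 5)


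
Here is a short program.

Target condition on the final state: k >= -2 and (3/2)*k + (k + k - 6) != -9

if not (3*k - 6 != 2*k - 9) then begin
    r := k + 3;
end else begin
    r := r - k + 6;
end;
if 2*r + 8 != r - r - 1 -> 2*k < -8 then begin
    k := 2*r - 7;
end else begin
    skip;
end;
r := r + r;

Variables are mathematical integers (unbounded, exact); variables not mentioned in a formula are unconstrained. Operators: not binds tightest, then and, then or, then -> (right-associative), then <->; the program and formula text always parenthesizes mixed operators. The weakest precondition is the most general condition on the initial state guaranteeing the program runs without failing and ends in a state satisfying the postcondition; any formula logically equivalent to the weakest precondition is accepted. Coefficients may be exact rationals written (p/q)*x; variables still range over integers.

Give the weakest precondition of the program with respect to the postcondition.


Working backward. After the program, the postcondition k >= -2 and (3/2)*k + (k + k - 6) != -9 must hold; in canonical form it is k >= -2 and (7/2)*k != -3.
Before r := r + r: k >= -2 and (7/2)*k != -3
Then branch requires 2*r >= 5 and 7*r != 43/2; else branch requires k >= -2 and (7/2)*k != -3.
Before the if: ((2*r != -9 -> 2*k < -8) -> (2*r >= 5 and 7*r != 43/2)) and ((not (2*r != -9 -> 2*k < -8)) -> (k >= -2 and (7/2)*k != -3))
Then branch requires ((2*k != -15 -> 2*k < -8) -> (2*k >= -1 and 7*k != 1/2)) and ((not (2*k != -15 -> 2*k < -8)) -> (k >= -2 and (7/2)*k != -3)); else branch requires ((2*r != 2*k - 21 -> 2*k < -8) -> (2*r >= 2*k - 7 and 7*r != 7*k - 41/2)) and ((not (2*r != 2*k - 21 -> 2*k < -8)) -> (k >= -2 and (7/2)*k != -3)).
Before the if: ((not (k != -3)) -> (((2*k != -15 -> 2*k < -8) -> (2*k >= -1 and 7*k != 1/2)) and ((not (2*k != -15 -> 2*k < -8)) -> (k >= -2 and (7/2)*k != -3)))) and (k != -3 -> (((2*r != 2*k - 21 -> 2*k < -8) -> (2*r >= 2*k - 7 and 7*r != 7*k - 41/2)) and ((not (2*r != 2*k - 21 -> 2*k < -8)) -> (k >= -2 and (7/2)*k != -3))))
Answer: WP = ((not (k != -3)) -> (((2*k != -15 -> 2*k < -8) -> (2*k >= -1 and 7*k != 1/2)) and ((not (2*k != -15 -> 2*k < -8)) -> (k >= -2 and (7/2)*k != -3)))) and (k != -3 -> (((2*r != 2*k - 21 -> 2*k < -8) -> (2*r >= 2*k - 7 and 7*r != 7*k - 41/2)) and ((not (2*r != 2*k - 21 -> 2*k < -8)) -> (k >= -2 and (7/2)*k != -3))))


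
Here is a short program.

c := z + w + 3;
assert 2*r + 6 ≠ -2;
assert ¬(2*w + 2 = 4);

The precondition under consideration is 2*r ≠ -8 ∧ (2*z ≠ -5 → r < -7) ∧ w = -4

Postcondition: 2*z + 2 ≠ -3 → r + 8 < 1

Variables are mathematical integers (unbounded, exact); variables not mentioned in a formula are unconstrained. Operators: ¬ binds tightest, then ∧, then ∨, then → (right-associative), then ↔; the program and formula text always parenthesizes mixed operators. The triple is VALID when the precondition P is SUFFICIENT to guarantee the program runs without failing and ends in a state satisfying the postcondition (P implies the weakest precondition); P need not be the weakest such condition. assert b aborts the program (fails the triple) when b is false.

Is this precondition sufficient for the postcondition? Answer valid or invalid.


Working backward. After the program, the postcondition 2*z + 2 ≠ -3 → r + 8 < 1 must hold; in canonical form it is 2*z ≠ -5 → r < -7.
Before assert ¬(2*w + 2 = 4): (¬(2*w = 2)) ∧ (2*z ≠ -5 → r < -7)
Before assert 2*r + 6 ≠ -2: 2*r ≠ -8 ∧ (¬(2*w = 2)) ∧ (2*z ≠ -5 → r < -7)
Before c := z + w + 3: 2*r ≠ -8 ∧ (¬(2*w = 2)) ∧ (2*z ≠ -5 → r < -7)
The weakest precondition is 2*r ≠ -8 ∧ (¬(2*w = 2)) ∧ (2*z ≠ -5 → r < -7).
Check whether 2*r ≠ -8 ∧ (2*z ≠ -5 → r < -7) ∧ w = -4 implies it.
Every state satisfying the precondition satisfies the weakest precondition: the implication holds.
Answer: valid


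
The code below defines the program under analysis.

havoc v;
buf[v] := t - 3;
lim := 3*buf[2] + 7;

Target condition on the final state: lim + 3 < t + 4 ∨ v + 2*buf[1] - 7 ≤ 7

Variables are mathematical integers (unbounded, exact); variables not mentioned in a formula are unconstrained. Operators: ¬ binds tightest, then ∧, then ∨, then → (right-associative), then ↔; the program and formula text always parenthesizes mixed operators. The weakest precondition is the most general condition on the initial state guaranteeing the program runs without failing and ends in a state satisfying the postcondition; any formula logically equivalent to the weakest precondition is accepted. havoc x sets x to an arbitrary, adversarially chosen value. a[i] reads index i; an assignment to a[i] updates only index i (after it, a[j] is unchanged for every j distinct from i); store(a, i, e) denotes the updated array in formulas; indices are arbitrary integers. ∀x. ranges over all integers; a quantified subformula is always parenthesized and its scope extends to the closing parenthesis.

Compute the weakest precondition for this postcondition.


Working backward. After the program, the postcondition lim + 3 < t + 4 ∨ v + 2*buf[1] - 7 ≤ 7 must hold; in canonical form it is lim < t + 1 ∨ 2*buf[1] + v ≤ 14.
Before lim := 3*buf[2] + 7: 3*buf[2] < t - 6 ∨ 2*buf[1] + v ≤ 14
Before buf[v] := t - 3: 3*store(buf, v, t - 3)[2] < t - 6 ∨ 2*store(buf, v, t - 3)[1] + v ≤ 14
Before havoc v: ∀v_1. (3*store(buf, v_1, t - 3)[2] < t - 6 ∨ 2*store(buf, v_1, t - 3)[1] + v_1 ≤ 14)
Answer: WP = ∀v_1. (3*store(buf, v_1, t - 3)[2] < t - 6 ∨ 2*store(buf, v_1, t - 3)[1] + v_1 ≤ 14)
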